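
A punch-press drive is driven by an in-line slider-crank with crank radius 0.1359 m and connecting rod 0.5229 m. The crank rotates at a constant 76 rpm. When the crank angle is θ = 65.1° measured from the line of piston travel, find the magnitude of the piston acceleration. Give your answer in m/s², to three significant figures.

ω = 2π·76/60 = 7.959 rad/s
x(θ) = r cosθ + √(L² − r² sin²θ); with ω constant, a = ω²·d²x/dθ².
d²x/dθ² = −r cosθ − r²(cos2θ)/√u − r⁴ sin²2θ/(4u^{3/2}),  u = L² − r² sin²θ = 0.25823 m².
Substituting r = 0.1359 m, L = 0.5229 m, θ = 65.1°: d²x/dθ² = -0.034139 m.
a = ω²·d²x/dθ² = (7.959)²·(-0.034139) = -2.1624 m/s²;  |a| = 2.1624 m/s².

2.16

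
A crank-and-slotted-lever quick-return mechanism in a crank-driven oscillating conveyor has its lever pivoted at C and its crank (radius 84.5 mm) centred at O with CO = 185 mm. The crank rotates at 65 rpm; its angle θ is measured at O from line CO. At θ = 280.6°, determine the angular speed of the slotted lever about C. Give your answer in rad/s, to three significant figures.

1.45

ω = 6.807 rad/s (from 65 rpm).
Crank pin A relative to C: A = (d + r cosθ, r sinθ); lever angle φ = atan2(r sinθ, d + r cosθ).
Differentiating tanφ: φ̇ = rω(d cosθ + r)/(d² + r² + 2dr cosθ).
d² + r² + 2dr cosθ = |CA|² = 0.0471165 m²;  d cosθ + r = +0.11853 m.
|ω_lever| = |0.0845·6.807·+0.11853| / 0.0471165 = 1.447 rad/s.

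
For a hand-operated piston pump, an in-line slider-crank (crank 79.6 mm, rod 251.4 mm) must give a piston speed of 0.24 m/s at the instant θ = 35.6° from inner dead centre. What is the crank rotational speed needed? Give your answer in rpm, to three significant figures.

39.2

For an in-line slider-crank, |v_piston| = rω|sinθ|·[1 + r cosθ/√(L² − r² sin²θ)].
With r = 0.0796 m, L = 0.2514 m, θ = 35.6°: the bracketed kinematic factor |dx/dθ| = 0.058474 m.
ω = v/|dx/dθ| = 0.24/0.058474 = 4.1044 rad/s.
N = 60ω/(2π) = 39.194 rpm.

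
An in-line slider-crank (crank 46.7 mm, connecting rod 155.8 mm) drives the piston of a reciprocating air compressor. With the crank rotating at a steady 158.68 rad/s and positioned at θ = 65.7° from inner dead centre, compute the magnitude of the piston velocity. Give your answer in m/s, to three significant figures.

7.62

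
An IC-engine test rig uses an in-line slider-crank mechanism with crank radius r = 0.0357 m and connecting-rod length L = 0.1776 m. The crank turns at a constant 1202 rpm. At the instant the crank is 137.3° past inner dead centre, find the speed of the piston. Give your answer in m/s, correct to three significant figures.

2.59

ω = 2π·1202/60 = 125.9 rad/s
For an in-line slider-crank, x = r cosθ + √(L² − r² sin²θ), so v = −rω sinθ·[1 + r cosθ/√(L² − r² sin²θ)].
With r = 0.0357 m, L = 0.1776 m, θ = 137.3°: √(L² − r² sin²θ) = 0.17594 m.
v = −0.0357·125.9·0.67816·[1 + 0.0357·-0.73491/0.17594] = -2.593 m/s.
|v| = 2.593 m/s.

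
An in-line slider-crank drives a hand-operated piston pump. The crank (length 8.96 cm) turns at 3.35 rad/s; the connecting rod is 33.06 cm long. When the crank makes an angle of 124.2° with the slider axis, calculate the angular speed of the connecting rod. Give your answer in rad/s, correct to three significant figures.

0.524

ω = 3.35 rad/s
The rod makes angle φ with the slider axis where L sinφ = r sinθ; differentiating, L cosφ·φ̇ = r ω cosθ.
L cosφ = √(L² − r² sin²θ) = 0.32219 m.
|ω_rod| = r ω |cosθ| / √(L² − r² sin²θ) = 0.0896·3.35·0.56208/0.32219 = 0.52366 rad/s.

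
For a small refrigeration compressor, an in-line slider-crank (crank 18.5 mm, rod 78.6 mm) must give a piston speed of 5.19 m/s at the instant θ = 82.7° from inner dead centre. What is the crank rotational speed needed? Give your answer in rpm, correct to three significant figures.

2620

For an in-line slider-crank, |v_piston| = rω|sinθ|·[1 + r cosθ/√(L² − r² sin²θ)].
With r = 0.0185 m, L = 0.0786 m, θ = 82.7°: the bracketed kinematic factor |dx/dθ| = 0.018914 m.
ω = v/|dx/dθ| = 5.19/0.018914 = 274.39 rad/s.
N = 60ω/(2π) = 2620.3 rpm.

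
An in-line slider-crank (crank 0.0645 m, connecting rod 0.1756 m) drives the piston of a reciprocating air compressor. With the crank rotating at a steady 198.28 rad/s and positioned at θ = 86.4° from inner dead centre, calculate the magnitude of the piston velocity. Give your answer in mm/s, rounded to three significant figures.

ω = 198.3 rad/s
For an in-line slider-crank, x = r cosθ + √(L² − r² sin²θ), so v = −rω sinθ·[1 + r cosθ/√(L² − r² sin²θ)].
With r = 0.0645 m, L = 0.1756 m, θ = 86.4°: √(L² − r² sin²θ) = 0.16338 m.
v = −0.0645·198.3·0.99803·[1 + 0.0645·0.06279/0.16338] = -13.08 m/s.
|v| = 13.08 m/s = 13080 mm/s.

13100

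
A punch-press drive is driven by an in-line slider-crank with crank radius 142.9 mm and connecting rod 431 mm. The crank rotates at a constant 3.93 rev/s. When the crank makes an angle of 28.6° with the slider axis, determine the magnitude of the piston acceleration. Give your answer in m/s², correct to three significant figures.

92.9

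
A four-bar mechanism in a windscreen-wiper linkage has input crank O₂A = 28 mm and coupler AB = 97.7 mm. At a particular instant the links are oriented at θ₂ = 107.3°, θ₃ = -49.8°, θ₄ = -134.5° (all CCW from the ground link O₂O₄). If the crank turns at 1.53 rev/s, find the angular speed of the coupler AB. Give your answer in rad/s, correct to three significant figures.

ω₂ = 9.613 rad/s (from 1.53 rev/s).
Differentiating the loop-closure r₂e^{iθ₂}+r₃e^{iθ₃}=r₁+r₄e^{iθ₄} gives r₂ω₂e^{iθ₂}+r₃ω₃e^{iθ₃}=r₄ω₄e^{iθ₄}.
Eliminating the other unknown: ω₃ = r₂ω₂ sin(θ₄−θ₂) / [r₃ sin(θ₃−θ₄)].
Numerator sine = +0.88130; denominator sine = +0.99572.
Result = 0.028·9.613·(+0.88130) / (0.0977·(+0.99572)) = +2.4385 rad/s; magnitude 2.4385 rad/s.

2.44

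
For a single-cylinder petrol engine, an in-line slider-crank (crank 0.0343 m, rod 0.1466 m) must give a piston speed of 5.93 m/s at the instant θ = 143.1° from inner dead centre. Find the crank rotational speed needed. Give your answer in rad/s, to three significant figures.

For an in-line slider-crank, |v_piston| = rω|sinθ|·[1 + r cosθ/√(L² − r² sin²θ)].
With r = 0.0343 m, L = 0.1466 m, θ = 143.1°: the bracketed kinematic factor |dx/dθ| = 0.016703 m.
ω = v/|dx/dθ| = 5.93/0.016703 = 355.04 rad/s.

355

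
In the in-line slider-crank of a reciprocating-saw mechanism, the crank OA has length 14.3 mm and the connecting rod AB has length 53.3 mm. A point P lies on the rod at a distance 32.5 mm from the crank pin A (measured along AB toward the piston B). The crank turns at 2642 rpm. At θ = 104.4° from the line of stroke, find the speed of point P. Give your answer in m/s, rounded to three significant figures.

ω = 276.7 rad/s.  Crank-pin speed |V_A| = rω = 3.9564 m/s, perpendicular to OA.
Rod angle: sinφ = −(r/L) sinθ ⇒ φ = -15.062°; ω_rod = −rω cosθ/√(L²−r²sin²θ) = +19.117 rad/s.
V_P = V_A + ω_rod × AP, with AP = 0.0325 m along the rod.
Components: V_Px = −rω sinθ − a·ω_rod·sinφ = -3.6706 m/s;  V_Py = rω cosθ + a·ω_rod·cosφ = -0.38397 m/s.
|V_P| = √(V_Px² + V_Py²) = 3.6907 m/s.

3.69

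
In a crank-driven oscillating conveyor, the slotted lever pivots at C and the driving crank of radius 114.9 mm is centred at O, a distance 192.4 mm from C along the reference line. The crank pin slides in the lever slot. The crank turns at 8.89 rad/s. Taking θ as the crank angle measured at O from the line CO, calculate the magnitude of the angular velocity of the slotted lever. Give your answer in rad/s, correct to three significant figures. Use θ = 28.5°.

ω = 8.89 rad/s
Crank pin A relative to C: A = (d + r cosθ, r sinθ); lever angle φ = atan2(r sinθ, d + r cosθ).
Differentiating tanφ: φ̇ = rω(d cosθ + r)/(d² + r² + 2dr cosθ).
d² + r² + 2dr cosθ = |CA|² = 0.0890754 m²;  d cosθ + r = +0.28398 m.
|ω_lever| = |0.1149·8.89·+0.28398| / 0.0890754 = 3.2566 rad/s.

3.26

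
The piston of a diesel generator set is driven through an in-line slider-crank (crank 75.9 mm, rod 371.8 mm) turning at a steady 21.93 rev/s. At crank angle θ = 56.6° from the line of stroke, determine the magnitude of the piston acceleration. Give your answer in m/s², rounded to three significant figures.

678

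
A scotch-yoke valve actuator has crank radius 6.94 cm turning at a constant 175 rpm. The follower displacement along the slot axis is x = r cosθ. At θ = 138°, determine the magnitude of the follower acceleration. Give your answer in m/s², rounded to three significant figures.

17.3

ω = 18.33 rad/s (from 175 rpm).
x = r cosθ ⇒ ẍ = −rω² cosθ (ω constant).
|a| = rω²|cosθ| = 0.0694·(18.33)²·|cos 138°| = 17.321 m/s².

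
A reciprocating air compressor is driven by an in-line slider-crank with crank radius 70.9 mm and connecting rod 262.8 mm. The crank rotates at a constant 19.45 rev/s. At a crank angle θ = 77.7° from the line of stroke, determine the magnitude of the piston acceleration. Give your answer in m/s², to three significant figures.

42.7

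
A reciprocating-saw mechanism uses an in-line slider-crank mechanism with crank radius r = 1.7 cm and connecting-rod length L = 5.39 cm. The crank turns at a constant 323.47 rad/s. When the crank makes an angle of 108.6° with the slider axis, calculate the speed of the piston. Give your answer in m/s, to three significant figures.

4.66

ω = 323.5 rad/s
For an in-line slider-crank, x = r cosθ + √(L² − r² sin²θ), so v = −rω sinθ·[1 + r cosθ/√(L² − r² sin²θ)].
With r = 0.017 m, L = 0.0539 m, θ = 108.6°: √(L² − r² sin²θ) = 0.051436 m.
v = −0.017·323.5·0.94777·[1 + 0.017·-0.31896/0.051436] = -4.6623 m/s.
|v| = 4.6623 m/s.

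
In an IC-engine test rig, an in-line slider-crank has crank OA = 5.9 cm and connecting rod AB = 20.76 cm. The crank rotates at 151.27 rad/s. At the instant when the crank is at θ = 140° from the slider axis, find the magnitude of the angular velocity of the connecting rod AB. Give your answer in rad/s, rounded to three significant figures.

33.5

ω = 151.3 rad/s
The rod makes angle φ with the slider axis where L sinφ = r sinθ; differentiating, L cosφ·φ̇ = r ω cosθ.
L cosφ = √(L² − r² sin²θ) = 0.20411 m.
|ω_rod| = r ω |cosθ| / √(L² − r² sin²θ) = 0.059·151.3·0.76604/0.20411 = 33.497 rad/s.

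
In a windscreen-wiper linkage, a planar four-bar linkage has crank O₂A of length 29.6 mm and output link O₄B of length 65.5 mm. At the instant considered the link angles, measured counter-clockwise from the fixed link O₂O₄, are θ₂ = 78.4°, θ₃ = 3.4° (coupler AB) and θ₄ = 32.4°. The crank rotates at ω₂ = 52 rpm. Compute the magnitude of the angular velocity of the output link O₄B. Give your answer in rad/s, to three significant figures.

4.90

ω₂ = 5.445 rad/s (from 52 rpm).
Differentiating the loop-closure r₂e^{iθ₂}+r₃e^{iθ₃}=r₁+r₄e^{iθ₄} gives r₂ω₂e^{iθ₂}+r₃ω₃e^{iθ₃}=r₄ω₄e^{iθ₄}.
Eliminating the other unknown: ω₄ = r₂ω₂ sin(θ₂−θ₃) / [r₄ sin(θ₄−θ₃)].
Numerator sine = +0.96593; denominator sine = +0.48481.
Result = 0.0296·5.445·(+0.96593) / (0.0655·(+0.48481)) = +4.9029 rad/s; magnitude 4.9029 rad/s.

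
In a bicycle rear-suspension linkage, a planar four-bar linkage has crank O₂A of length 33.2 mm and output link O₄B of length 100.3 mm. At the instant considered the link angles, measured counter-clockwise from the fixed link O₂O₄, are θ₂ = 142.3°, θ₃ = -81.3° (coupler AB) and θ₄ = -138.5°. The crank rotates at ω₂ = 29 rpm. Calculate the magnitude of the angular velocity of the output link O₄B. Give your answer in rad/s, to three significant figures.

0.825

ω₂ = 3.037 rad/s (from 29 rpm).
Differentiating the loop-closure r₂e^{iθ₂}+r₃e^{iθ₃}=r₁+r₄e^{iθ₄} gives r₂ω₂e^{iθ₂}+r₃ω₃e^{iθ₃}=r₄ω₄e^{iθ₄}.
Eliminating the other unknown: ω₄ = r₂ω₂ sin(θ₂−θ₃) / [r₄ sin(θ₄−θ₃)].
Numerator sine = -0.68962; denominator sine = -0.84057.
Result = 0.0332·3.037·(-0.68962) / (0.1003·(-0.84057)) = +0.82471 rad/s; magnitude 0.82471 rad/s.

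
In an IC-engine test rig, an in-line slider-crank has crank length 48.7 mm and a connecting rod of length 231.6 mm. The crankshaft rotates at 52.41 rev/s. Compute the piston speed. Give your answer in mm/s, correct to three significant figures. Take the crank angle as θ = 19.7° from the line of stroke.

6480

ω = 2π·52.4 = 329.3 rad/s
For an in-line slider-crank, x = r cosθ + √(L² − r² sin²θ), so v = −rω sinθ·[1 + r cosθ/√(L² − r² sin²θ)].
With r = 0.0487 m, L = 0.2316 m, θ = 19.7°: √(L² − r² sin²θ) = 0.23102 m.
v = −0.0487·329.3·0.33710·[1 + 0.0487·0.94147/0.23102] = -6.4789 m/s.
|v| = 6.4789 m/s = 6478.9 mm/s.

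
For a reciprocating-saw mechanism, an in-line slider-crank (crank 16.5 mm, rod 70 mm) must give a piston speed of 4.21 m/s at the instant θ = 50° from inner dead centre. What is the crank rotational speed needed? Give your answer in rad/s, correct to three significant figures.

289

For an in-line slider-crank, |v_piston| = rω|sinθ|·[1 + r cosθ/√(L² − r² sin²θ)].
With r = 0.0165 m, L = 0.07 m, θ = 50°: the bracketed kinematic factor |dx/dθ| = 0.014587 m.
ω = v/|dx/dθ| = 4.21/0.014587 = 288.62 rad/s.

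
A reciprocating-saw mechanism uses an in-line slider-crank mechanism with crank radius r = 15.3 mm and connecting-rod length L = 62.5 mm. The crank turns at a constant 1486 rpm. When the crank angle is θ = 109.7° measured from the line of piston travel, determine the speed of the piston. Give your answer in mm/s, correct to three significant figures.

2050

ω = 2π·1486/60 = 155.6 rad/s
For an in-line slider-crank, x = r cosθ + √(L² − r² sin²θ), so v = −rω sinθ·[1 + r cosθ/√(L² − r² sin²θ)].
With r = 0.0153 m, L = 0.0625 m, θ = 109.7°: √(L² − r² sin²θ) = 0.060817 m.
v = −0.0153·155.6·0.94147·[1 + 0.0153·-0.33710/0.060817] = -2.0514 m/s.
|v| = 2.0514 m/s = 2051.4 mm/s.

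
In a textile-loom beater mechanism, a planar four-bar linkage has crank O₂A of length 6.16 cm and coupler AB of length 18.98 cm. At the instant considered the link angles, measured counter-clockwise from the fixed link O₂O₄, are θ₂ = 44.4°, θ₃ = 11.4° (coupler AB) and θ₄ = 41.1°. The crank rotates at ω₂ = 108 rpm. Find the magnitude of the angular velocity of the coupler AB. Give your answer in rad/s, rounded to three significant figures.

ω₂ = 11.31 rad/s (from 108 rpm).
Differentiating the loop-closure r₂e^{iθ₂}+r₃e^{iθ₃}=r₁+r₄e^{iθ₄} gives r₂ω₂e^{iθ₂}+r₃ω₃e^{iθ₃}=r₄ω₄e^{iθ₄}.
Eliminating the other unknown: ω₃ = r₂ω₂ sin(θ₄−θ₂) / [r₃ sin(θ₃−θ₄)].
Numerator sine = -0.05756; denominator sine = -0.49546.
Result = 0.0616·11.31·(-0.05756) / (0.1898·(-0.49546)) = +0.42646 rad/s; magnitude 0.42646 rad/s.

0.426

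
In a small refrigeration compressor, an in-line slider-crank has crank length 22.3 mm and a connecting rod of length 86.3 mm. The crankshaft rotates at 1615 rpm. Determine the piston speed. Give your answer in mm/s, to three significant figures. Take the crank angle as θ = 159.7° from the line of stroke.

990

ω = 2π·1615/60 = 169.1 rad/s
For an in-line slider-crank, x = r cosθ + √(L² − r² sin²θ), so v = −rω sinθ·[1 + r cosθ/√(L² − r² sin²θ)].
With r = 0.0223 m, L = 0.0863 m, θ = 159.7°: √(L² − r² sin²θ) = 0.085953 m.
v = −0.0223·169.1·0.34694·[1 + 0.0223·-0.93789/0.085953] = -0.99006 m/s.
|v| = 0.99006 m/s = 990.06 mm/s.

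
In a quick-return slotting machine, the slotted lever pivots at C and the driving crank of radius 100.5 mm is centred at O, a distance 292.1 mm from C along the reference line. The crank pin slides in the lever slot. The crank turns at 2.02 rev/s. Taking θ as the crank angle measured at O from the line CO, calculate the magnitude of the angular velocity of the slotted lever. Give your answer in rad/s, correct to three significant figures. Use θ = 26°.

3.12

ω = 12.69 rad/s (from 2.02 rev/s).
Crank pin A relative to C: A = (d + r cosθ, r sinθ); lever angle φ = atan2(r sinθ, d + r cosθ).
Differentiating tanφ: φ̇ = rω(d cosθ + r)/(d² + r² + 2dr cosθ).
d² + r² + 2dr cosθ = |CA|² = 0.148193 m²;  d cosθ + r = +0.36304 m.
|ω_lever| = |0.1005·12.69·+0.36304| / 0.148193 = 3.1248 rad/s.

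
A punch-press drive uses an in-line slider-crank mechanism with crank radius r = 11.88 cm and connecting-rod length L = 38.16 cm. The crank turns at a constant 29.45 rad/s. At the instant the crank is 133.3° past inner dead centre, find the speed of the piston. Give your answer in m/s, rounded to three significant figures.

ω = 29.45 rad/s
For an in-line slider-crank, x = r cosθ + √(L² − r² sin²θ), so v = −rω sinθ·[1 + r cosθ/√(L² − r² sin²θ)].
With r = 0.1188 m, L = 0.3816 m, θ = 133.3°: √(L² − r² sin²θ) = 0.37168 m.
v = −0.1188·29.45·0.72777·[1 + 0.1188·-0.68582/0.37168] = -1.9881 m/s.
|v| = 1.9881 m/s.

1.99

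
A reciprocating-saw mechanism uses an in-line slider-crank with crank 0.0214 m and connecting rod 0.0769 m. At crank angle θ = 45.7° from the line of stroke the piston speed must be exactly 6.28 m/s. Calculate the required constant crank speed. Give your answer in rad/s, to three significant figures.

For an in-line slider-crank, |v_piston| = rω|sinθ|·[1 + r cosθ/√(L² − r² sin²θ)].
With r = 0.0214 m, L = 0.0769 m, θ = 45.7°: the bracketed kinematic factor |dx/dθ| = 0.018353 m.
ω = v/|dx/dθ| = 6.28/0.018353 = 342.17 rad/s.

342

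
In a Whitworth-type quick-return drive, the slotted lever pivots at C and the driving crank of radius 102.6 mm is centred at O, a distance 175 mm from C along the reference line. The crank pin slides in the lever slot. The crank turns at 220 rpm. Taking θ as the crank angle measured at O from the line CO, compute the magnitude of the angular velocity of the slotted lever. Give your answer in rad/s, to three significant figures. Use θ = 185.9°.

ω = 23.04 rad/s (from 220 rpm).
Crank pin A relative to C: A = (d + r cosθ, r sinθ); lever angle φ = atan2(r sinθ, d + r cosθ).
Differentiating tanφ: φ̇ = rω(d cosθ + r)/(d² + r² + 2dr cosθ).
d² + r² + 2dr cosθ = |CA|² = 0.00543198 m²;  d cosθ + r = -0.071473 m.
|ω_lever| = |0.1026·23.04·-0.071473| / 0.00543198 = 31.102 rad/s.

31.1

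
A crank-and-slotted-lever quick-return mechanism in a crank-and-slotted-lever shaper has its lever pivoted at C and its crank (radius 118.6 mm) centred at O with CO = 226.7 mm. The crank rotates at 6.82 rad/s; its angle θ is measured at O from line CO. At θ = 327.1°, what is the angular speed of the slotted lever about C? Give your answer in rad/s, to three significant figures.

ω = 6.82 rad/s
Crank pin A relative to C: A = (d + r cosθ, r sinθ); lever angle φ = atan2(r sinθ, d + r cosθ).
Differentiating tanφ: φ̇ = rω(d cosθ + r)/(d² + r² + 2dr cosθ).
d² + r² + 2dr cosθ = |CA|² = 0.110608 m²;  d cosθ + r = +0.30894 m.
|ω_lever| = |0.1186·6.82·+0.30894| / 0.110608 = 2.2592 rad/s.

2.26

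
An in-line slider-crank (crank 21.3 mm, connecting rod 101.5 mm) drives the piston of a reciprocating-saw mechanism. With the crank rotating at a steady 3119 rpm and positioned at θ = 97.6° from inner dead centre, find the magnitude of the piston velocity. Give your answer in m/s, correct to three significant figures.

ω = 2π·3119/60 = 326.6 rad/s
For an in-line slider-crank, x = r cosθ + √(L² − r² sin²θ), so v = −rω sinθ·[1 + r cosθ/√(L² − r² sin²θ)].
With r = 0.0213 m, L = 0.1015 m, θ = 97.6°: √(L² − r² sin²θ) = 0.09928 m.
v = −0.0213·326.6·0.99122·[1 + 0.0213·-0.13226/0.09928] = -6.7002 m/s.
|v| = 6.7002 m/s.

6.70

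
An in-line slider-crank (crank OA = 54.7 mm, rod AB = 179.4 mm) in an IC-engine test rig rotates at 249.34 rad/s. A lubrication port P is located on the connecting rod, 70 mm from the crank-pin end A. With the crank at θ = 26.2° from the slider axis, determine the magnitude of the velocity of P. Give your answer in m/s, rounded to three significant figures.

ω = 249.3 rad/s.  Crank-pin speed |V_A| = rω = 13.639 m/s, perpendicular to OA.
Rod angle: sinφ = −(r/L) sinθ ⇒ φ = -7.736°; ω_rod = −rω cosθ/√(L²−r²sin²θ) = -68.841 rad/s.
V_P = V_A + ω_rod × AP, with AP = 0.07 m along the rod.
Components: V_Px = −rω sinθ − a·ω_rod·sinφ = -6.6704 m/s;  V_Py = rω cosθ + a·ω_rod·cosφ = +7.4626 m/s.
|V_P| = √(V_Px² + V_Py²) = 10.009 m/s.

10.0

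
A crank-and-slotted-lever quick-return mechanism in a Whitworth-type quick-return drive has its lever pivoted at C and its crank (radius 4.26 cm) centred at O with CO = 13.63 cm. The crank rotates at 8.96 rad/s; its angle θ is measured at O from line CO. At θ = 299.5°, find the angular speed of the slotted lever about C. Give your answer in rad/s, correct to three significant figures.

1.60

ω = 8.96 rad/s
Crank pin A relative to C: A = (d + r cosθ, r sinθ); lever angle φ = atan2(r sinθ, d + r cosθ).
Differentiating tanφ: φ̇ = rω(d cosθ + r)/(d² + r² + 2dr cosθ).
d² + r² + 2dr cosθ = |CA|² = 0.0261108 m²;  d cosθ + r = +0.10972 m.
|ω_lever| = |0.0426·8.96·+0.10972| / 0.0261108 = 1.6039 rad/s.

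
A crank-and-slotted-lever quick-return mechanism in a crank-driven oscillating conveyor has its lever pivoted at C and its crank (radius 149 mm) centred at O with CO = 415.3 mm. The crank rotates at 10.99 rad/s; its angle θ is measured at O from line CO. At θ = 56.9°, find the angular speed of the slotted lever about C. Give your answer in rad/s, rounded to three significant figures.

ω = 10.99 rad/s
Crank pin A relative to C: A = (d + r cosθ, r sinθ); lever angle φ = atan2(r sinθ, d + r cosθ).
Differentiating tanφ: φ̇ = rω(d cosθ + r)/(d² + r² + 2dr cosθ).
d² + r² + 2dr cosθ = |CA|² = 0.26226 m²;  d cosθ + r = +0.3758 m.
|ω_lever| = |0.149·10.99·+0.3758| / 0.26226 = 2.3464 rad/s.

2.35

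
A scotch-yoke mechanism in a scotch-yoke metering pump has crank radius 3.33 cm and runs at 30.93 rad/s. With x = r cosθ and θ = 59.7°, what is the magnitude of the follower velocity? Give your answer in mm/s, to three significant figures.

889

ω = 30.93 rad/s
x = r cosθ ⇒ ẋ = −rω sinθ.
|v| = rω|sinθ| = 0.0333·30.93·|sin 59.7°| = 0.88927 m/s = 889.27 mm/s.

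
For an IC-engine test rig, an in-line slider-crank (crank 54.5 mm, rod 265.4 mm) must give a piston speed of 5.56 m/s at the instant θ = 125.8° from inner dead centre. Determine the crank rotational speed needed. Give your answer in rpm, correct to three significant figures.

For an in-line slider-crank, |v_piston| = rω|sinθ|·[1 + r cosθ/√(L² − r² sin²θ)].
With r = 0.0545 m, L = 0.2654 m, θ = 125.8°: the bracketed kinematic factor |dx/dθ| = 0.038818 m.
ω = v/|dx/dθ| = 5.56/0.038818 = 143.23 rad/s.
N = 60ω/(2π) = 1367.8 rpm.

1370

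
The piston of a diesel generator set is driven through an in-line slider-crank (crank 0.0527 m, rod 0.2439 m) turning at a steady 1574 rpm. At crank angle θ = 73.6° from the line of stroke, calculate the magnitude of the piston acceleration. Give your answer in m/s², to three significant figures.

ω = 2π·1574/60 = 164.8 rad/s
x(θ) = r cosθ + √(L² − r² sin²θ); with ω constant, a = ω²·d²x/dθ².
d²x/dθ² = −r cosθ − r²(cos2θ)/√u − r⁴ sin²2θ/(4u^{3/2}),  u = L² − r² sin²θ = 0.0569313 m².
Substituting r = 0.0527 m, L = 0.2439 m, θ = 73.6°: d²x/dθ² = -0.005137 m.
a = ω²·d²x/dθ² = (164.8)²·(-0.005137) = -139.57 m/s²;  |a| = 139.57 m/s².

140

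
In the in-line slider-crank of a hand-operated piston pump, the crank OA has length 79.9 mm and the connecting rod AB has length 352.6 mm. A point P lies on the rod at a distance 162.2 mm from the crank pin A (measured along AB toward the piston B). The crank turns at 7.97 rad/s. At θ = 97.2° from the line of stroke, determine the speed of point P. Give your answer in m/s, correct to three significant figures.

0.625

ω = 7.97 rad/s.  Crank-pin speed |V_A| = rω = 0.6368 m/s, perpendicular to OA.
Rod angle: sinφ = −(r/L) sinθ ⇒ φ = -12.992°; ω_rod = −rω cosθ/√(L²−r²sin²θ) = +0.2323 rad/s.
V_P = V_A + ω_rod × AP, with AP = 0.1622 m along the rod.
Components: V_Px = −rω sinθ − a·ω_rod·sinφ = -0.62331 m/s;  V_Py = rω cosθ + a·ω_rod·cosφ = -0.043098 m/s.
|V_P| = √(V_Px² + V_Py²) = 0.6248 m/s.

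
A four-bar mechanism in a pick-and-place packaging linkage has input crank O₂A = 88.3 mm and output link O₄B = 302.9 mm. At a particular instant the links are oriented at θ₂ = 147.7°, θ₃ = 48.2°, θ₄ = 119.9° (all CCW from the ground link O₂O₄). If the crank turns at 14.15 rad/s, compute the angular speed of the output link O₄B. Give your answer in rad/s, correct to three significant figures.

4.29

ω₂ = 14.15 rad/s
Differentiating the loop-closure r₂e^{iθ₂}+r₃e^{iθ₃}=r₁+r₄e^{iθ₄} gives r₂ω₂e^{iθ₂}+r₃ω₃e^{iθ₃}=r₄ω₄e^{iθ₄}.
Eliminating the other unknown: ω₄ = r₂ω₂ sin(θ₂−θ₃) / [r₄ sin(θ₄−θ₃)].
Numerator sine = +0.98629; denominator sine = +0.94943.
Result = 0.0883·14.15·(+0.98629) / (0.3029·(+0.94943)) = +4.2851 rad/s; magnitude 4.2851 rad/s.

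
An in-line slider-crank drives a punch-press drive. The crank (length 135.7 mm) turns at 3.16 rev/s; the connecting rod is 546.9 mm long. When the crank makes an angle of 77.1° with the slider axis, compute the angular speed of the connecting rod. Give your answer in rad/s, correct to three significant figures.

ω = 19.85 rad/s (converted from 3.16 rev/s).
The rod makes angle φ with the slider axis where L sinφ = r sinθ; differentiating, L cosφ·φ̇ = r ω cosθ.
L cosφ = √(L² − r² sin²θ) = 0.53066 m.
|ω_rod| = r ω |cosθ| / √(L² − r² sin²θ) = 0.1357·19.85·0.22325/0.53066 = 1.1335 rad/s.

1.13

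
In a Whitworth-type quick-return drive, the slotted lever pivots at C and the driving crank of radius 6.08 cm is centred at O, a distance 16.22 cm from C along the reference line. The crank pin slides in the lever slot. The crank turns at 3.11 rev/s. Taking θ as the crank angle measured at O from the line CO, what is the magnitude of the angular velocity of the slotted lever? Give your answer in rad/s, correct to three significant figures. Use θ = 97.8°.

1.69

ω = 19.54 rad/s (from 3.11 rev/s).
Crank pin A relative to C: A = (d + r cosθ, r sinθ); lever angle φ = atan2(r sinθ, d + r cosθ).
Differentiating tanφ: φ̇ = rω(d cosθ + r)/(d² + r² + 2dr cosθ).
d² + r² + 2dr cosθ = |CA|² = 0.0273287 m²;  d cosθ + r = +0.038787 m.
|ω_lever| = |0.0608·19.54·+0.038787| / 0.0273287 = 1.6862 rad/s.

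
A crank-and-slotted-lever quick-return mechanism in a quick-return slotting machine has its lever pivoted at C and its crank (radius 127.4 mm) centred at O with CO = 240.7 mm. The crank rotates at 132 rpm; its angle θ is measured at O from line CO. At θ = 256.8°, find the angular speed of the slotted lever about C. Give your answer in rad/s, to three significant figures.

ω = 13.82 rad/s (from 132 rpm).
Crank pin A relative to C: A = (d + r cosθ, r sinθ); lever angle φ = atan2(r sinθ, d + r cosθ).
Differentiating tanφ: φ̇ = rω(d cosθ + r)/(d² + r² + 2dr cosθ).
d² + r² + 2dr cosθ = |CA|² = 0.0601624 m²;  d cosθ + r = +0.072436 m.
|ω_lever| = |0.1274·13.82·+0.072436| / 0.0601624 = 2.1203 rad/s.

2.12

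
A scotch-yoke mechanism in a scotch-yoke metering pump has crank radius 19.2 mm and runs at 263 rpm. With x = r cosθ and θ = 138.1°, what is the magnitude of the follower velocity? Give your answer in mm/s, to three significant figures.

ω = 27.54 rad/s (from 263 rpm).
x = r cosθ ⇒ ẋ = −rω sinθ.
|v| = rω|sinθ| = 0.0192·27.54·|sin 138.1°| = 0.35315 m/s = 353.15 mm/s.

353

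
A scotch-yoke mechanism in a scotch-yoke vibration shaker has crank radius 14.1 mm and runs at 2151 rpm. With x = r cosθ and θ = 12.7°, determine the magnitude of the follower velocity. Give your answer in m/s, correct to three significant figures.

ω = 225.3 rad/s (from 2151 rpm).
x = r cosθ ⇒ ẋ = −rω sinθ.
|v| = rω|sinθ| = 0.0141·225.3·|sin 12.7°| = 0.69824 m/s.

0.698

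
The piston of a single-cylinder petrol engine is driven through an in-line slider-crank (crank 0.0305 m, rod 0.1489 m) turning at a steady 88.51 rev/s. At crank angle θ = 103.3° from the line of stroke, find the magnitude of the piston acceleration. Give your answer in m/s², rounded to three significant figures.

3930

ω = 2π·88.5 = 556.1 rad/s
x(θ) = r cosθ + √(L² − r² sin²θ); with ω constant, a = ω²·d²x/dθ².
d²x/dθ² = −r cosθ − r²(cos2θ)/√u − r⁴ sin²2θ/(4u^{3/2}),  u = L² − r² sin²θ = 0.0212902 m².
Substituting r = 0.0305 m, L = 0.1489 m, θ = 103.3°: d²x/dθ² = +0.012703 m.
a = ω²·d²x/dθ² = (556.1)²·(+0.012703) = +3928.8 m/s²;  |a| = 3928.8 m/s².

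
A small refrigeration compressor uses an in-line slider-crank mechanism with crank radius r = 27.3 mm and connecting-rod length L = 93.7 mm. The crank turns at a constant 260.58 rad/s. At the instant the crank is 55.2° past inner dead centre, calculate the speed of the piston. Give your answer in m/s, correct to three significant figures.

ω = 260.6 rad/s
For an in-line slider-crank, x = r cosθ + √(L² − r² sin²θ), so v = −rω sinθ·[1 + r cosθ/√(L² − r² sin²θ)].
With r = 0.0273 m, L = 0.0937 m, θ = 55.2°: √(L² − r² sin²θ) = 0.090979 m.
v = −0.0273·260.6·0.82115·[1 + 0.0273·0.57071/0.090979] = -6.8419 m/s.
|v| = 6.8419 m/s.

6.84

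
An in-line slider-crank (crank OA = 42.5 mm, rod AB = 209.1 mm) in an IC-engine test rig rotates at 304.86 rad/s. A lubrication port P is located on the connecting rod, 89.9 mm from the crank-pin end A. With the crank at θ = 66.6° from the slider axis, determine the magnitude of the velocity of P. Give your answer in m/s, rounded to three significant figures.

ω = 304.9 rad/s.  Crank-pin speed |V_A| = rω = 12.957 m/s, perpendicular to OA.
Rod angle: sinφ = −(r/L) sinθ ⇒ φ = -10.751°; ω_rod = −rω cosθ/√(L²−r²sin²θ) = -25.048 rad/s.
V_P = V_A + ω_rod × AP, with AP = 0.0899 m along the rod.
Components: V_Px = −rω sinθ − a·ω_rod·sinφ = -12.311 m/s;  V_Py = rω cosθ + a·ω_rod·cosφ = +2.9333 m/s.
|V_P| = √(V_Px² + V_Py²) = 12.656 m/s.

12.7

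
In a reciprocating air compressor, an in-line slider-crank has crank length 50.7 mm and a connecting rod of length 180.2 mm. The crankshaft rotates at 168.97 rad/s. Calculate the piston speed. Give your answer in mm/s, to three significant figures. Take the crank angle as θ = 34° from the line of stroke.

5920

ω = 169 rad/s
For an in-line slider-crank, x = r cosθ + √(L² − r² sin²θ), so v = −rω sinθ·[1 + r cosθ/√(L² − r² sin²θ)].
With r = 0.0507 m, L = 0.1802 m, θ = 34°: √(L² − r² sin²θ) = 0.17796 m.
v = −0.0507·169·0.55919·[1 + 0.0507·0.82904/0.17796] = -5.922 m/s.
|v| = 5.922 m/s = 5922 mm/s.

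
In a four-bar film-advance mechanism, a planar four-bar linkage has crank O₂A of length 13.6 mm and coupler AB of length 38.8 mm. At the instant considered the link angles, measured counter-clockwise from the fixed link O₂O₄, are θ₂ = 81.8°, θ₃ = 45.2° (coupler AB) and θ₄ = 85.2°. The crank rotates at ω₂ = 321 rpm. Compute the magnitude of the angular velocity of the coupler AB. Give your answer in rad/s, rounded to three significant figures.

1.09

ω₂ = 33.62 rad/s (from 321 rpm).
Differentiating the loop-closure r₂e^{iθ₂}+r₃e^{iθ₃}=r₁+r₄e^{iθ₄} gives r₂ω₂e^{iθ₂}+r₃ω₃e^{iθ₃}=r₄ω₄e^{iθ₄}.
Eliminating the other unknown: ω₃ = r₂ω₂ sin(θ₄−θ₂) / [r₃ sin(θ₃−θ₄)].
Numerator sine = +0.05931; denominator sine = -0.64279.
Result = 0.0136·33.62·(+0.05931) / (0.0388·(-0.64279)) = -1.0871 rad/s; magnitude 1.0871 rad/s.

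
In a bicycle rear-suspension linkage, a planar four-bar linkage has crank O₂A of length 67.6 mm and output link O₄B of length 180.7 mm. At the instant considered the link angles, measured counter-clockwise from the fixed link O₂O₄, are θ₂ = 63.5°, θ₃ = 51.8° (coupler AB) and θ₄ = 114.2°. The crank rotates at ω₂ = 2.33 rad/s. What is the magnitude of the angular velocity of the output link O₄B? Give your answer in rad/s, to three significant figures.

0.199

ω₂ = 2.33 rad/s
Differentiating the loop-closure r₂e^{iθ₂}+r₃e^{iθ₃}=r₁+r₄e^{iθ₄} gives r₂ω₂e^{iθ₂}+r₃ω₃e^{iθ₃}=r₄ω₄e^{iθ₄}.
Eliminating the other unknown: ω₄ = r₂ω₂ sin(θ₂−θ₃) / [r₄ sin(θ₄−θ₃)].
Numerator sine = +0.20279; denominator sine = +0.88620.
Result = 0.0676·2.33·(+0.20279) / (0.1807·(+0.88620)) = +0.19946 rad/s; magnitude 0.19946 rad/s.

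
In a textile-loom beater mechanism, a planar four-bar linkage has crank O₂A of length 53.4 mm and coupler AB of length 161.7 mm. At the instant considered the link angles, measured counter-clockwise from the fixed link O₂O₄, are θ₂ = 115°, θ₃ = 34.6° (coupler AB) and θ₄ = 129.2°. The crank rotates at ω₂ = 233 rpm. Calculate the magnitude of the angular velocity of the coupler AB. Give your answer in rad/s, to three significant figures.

ω₂ = 24.4 rad/s (from 233 rpm).
Differentiating the loop-closure r₂e^{iθ₂}+r₃e^{iθ₃}=r₁+r₄e^{iθ₄} gives r₂ω₂e^{iθ₂}+r₃ω₃e^{iθ₃}=r₄ω₄e^{iθ₄}.
Eliminating the other unknown: ω₃ = r₂ω₂ sin(θ₄−θ₂) / [r₃ sin(θ₃−θ₄)].
Numerator sine = +0.24531; denominator sine = -0.99678.
Result = 0.0534·24.4·(+0.24531) / (0.1617·(-0.99678)) = -1.983 rad/s; magnitude 1.983 rad/s.

1.98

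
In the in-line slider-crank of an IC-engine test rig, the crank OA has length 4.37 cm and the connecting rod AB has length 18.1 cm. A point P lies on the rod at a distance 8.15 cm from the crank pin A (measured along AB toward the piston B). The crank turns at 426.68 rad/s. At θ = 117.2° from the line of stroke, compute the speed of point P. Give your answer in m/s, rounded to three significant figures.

16.4

ω = 426.7 rad/s.  Crank-pin speed |V_A| = rω = 18.646 m/s, perpendicular to OA.
Rod angle: sinφ = −(r/L) sinθ ⇒ φ = -12.400°; ω_rod = −rω cosθ/√(L²−r²sin²θ) = +48.213 rad/s.
V_P = V_A + ω_rod × AP, with AP = 0.0815 m along the rod.
Components: V_Px = −rω sinθ − a·ω_rod·sinφ = -15.74 m/s;  V_Py = rω cosθ + a·ω_rod·cosφ = -4.6853 m/s.
|V_P| = √(V_Px² + V_Py²) = 16.423 m/s.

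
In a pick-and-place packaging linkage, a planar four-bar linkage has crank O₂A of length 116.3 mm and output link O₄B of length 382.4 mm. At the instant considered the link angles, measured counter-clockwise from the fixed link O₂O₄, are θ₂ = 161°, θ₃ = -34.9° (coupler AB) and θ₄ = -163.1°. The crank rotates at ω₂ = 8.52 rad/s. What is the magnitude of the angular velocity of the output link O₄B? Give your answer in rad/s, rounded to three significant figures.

0.903

ω₂ = 8.52 rad/s
Differentiating the loop-closure r₂e^{iθ₂}+r₃e^{iθ₃}=r₁+r₄e^{iθ₄} gives r₂ω₂e^{iθ₂}+r₃ω₃e^{iθ₃}=r₄ω₄e^{iθ₄}.
Eliminating the other unknown: ω₄ = r₂ω₂ sin(θ₂−θ₃) / [r₄ sin(θ₄−θ₃)].
Numerator sine = -0.27396; denominator sine = -0.78586.
Result = 0.1163·8.52·(-0.27396) / (0.3824·(-0.78586)) = +0.90332 rad/s; magnitude 0.90332 rad/s.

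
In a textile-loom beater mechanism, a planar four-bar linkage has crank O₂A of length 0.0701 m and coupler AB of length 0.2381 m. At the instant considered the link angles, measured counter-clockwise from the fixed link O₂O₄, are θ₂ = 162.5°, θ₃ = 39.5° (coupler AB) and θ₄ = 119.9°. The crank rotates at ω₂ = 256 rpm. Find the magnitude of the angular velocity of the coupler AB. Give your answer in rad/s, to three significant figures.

ω₂ = 26.81 rad/s (from 256 rpm).
Differentiating the loop-closure r₂e^{iθ₂}+r₃e^{iθ₃}=r₁+r₄e^{iθ₄} gives r₂ω₂e^{iθ₂}+r₃ω₃e^{iθ₃}=r₄ω₄e^{iθ₄}.
Eliminating the other unknown: ω₃ = r₂ω₂ sin(θ₄−θ₂) / [r₃ sin(θ₃−θ₄)].
Numerator sine = -0.67688; denominator sine = -0.98600.
Result = 0.0701·26.81·(-0.67688) / (0.2381·(-0.98600)) = +5.4183 rad/s; magnitude 5.4183 rad/s.

5.42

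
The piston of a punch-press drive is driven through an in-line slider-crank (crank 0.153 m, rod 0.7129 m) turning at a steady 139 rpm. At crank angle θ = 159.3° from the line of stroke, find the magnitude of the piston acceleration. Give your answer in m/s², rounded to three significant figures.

25.1

ω = 2π·139/60 = 14.56 rad/s
x(θ) = r cosθ + √(L² − r² sin²θ); with ω constant, a = ω²·d²x/dθ².
d²x/dθ² = −r cosθ − r²(cos2θ)/√u − r⁴ sin²2θ/(4u^{3/2}),  u = L² − r² sin²θ = 0.505302 m².
Substituting r = 0.153 m, L = 0.7129 m, θ = 159.3°: d²x/dθ² = +0.11825 m.
a = ω²·d²x/dθ² = (14.56)²·(+0.11825) = +25.055 m/s²;  |a| = 25.055 m/s².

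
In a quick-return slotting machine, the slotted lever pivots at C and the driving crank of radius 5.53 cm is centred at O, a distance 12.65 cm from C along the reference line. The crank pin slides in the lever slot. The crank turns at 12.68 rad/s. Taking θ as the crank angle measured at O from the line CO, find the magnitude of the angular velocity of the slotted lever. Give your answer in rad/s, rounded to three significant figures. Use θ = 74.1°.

ω = 12.68 rad/s
Crank pin A relative to C: A = (d + r cosθ, r sinθ); lever angle φ = atan2(r sinθ, d + r cosθ).
Differentiating tanφ: φ̇ = rω(d cosθ + r)/(d² + r² + 2dr cosθ).
d² + r² + 2dr cosθ = |CA|² = 0.0228933 m²;  d cosθ + r = +0.089956 m.
|ω_lever| = |0.0553·12.68·+0.089956| / 0.0228933 = 2.7553 rad/s.

2.76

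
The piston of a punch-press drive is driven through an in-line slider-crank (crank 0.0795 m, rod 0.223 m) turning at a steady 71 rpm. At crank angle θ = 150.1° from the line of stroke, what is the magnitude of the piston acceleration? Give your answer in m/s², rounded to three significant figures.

2.97

ω = 2π·71/60 = 7.435 rad/s
x(θ) = r cosθ + √(L² − r² sin²θ); with ω constant, a = ω²·d²x/dθ².
d²x/dθ² = −r cosθ − r²(cos2θ)/√u − r⁴ sin²2θ/(4u^{3/2}),  u = L² − r² sin²θ = 0.0481585 m².
Substituting r = 0.0795 m, L = 0.223 m, θ = 150.1°: d²x/dθ² = +0.053725 m.
a = ω²·d²x/dθ² = (7.435)²·(+0.053725) = +2.97 m/s²;  |a| = 2.97 m/s².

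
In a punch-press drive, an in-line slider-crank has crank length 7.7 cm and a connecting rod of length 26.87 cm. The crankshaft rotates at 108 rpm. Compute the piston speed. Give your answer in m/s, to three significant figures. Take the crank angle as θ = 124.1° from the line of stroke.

ω = 2π·108/60 = 11.31 rad/s
For an in-line slider-crank, x = r cosθ + √(L² − r² sin²θ), so v = −rω sinθ·[1 + r cosθ/√(L² − r² sin²θ)].
With r = 0.077 m, L = 0.2687 m, θ = 124.1°: √(L² − r² sin²θ) = 0.26103 m.
v = −0.077·11.31·0.82806·[1 + 0.077·-0.56064/0.26103] = -0.60186 m/s.
|v| = 0.60186 m/s.

0.602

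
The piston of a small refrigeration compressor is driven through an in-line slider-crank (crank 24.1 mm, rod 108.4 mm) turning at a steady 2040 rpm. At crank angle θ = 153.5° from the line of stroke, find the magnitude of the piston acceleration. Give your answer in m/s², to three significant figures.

834

ω = 2π·2040/60 = 213.6 rad/s
x(θ) = r cosθ + √(L² − r² sin²θ); with ω constant, a = ω²·d²x/dθ².
d²x/dθ² = −r cosθ − r²(cos2θ)/√u − r⁴ sin²2θ/(4u^{3/2}),  u = L² − r² sin²θ = 0.0116349 m².
Substituting r = 0.0241 m, L = 0.1084 m, θ = 153.5°: d²x/dθ² = +0.018285 m.
a = ω²·d²x/dθ² = (213.6)²·(+0.018285) = +834.45 m/s²;  |a| = 834.45 m/s².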